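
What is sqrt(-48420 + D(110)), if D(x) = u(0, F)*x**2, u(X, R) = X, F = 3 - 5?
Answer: 6*I*sqrt(1345) ≈ 220.05*I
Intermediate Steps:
F = -2
D(x) = 0 (D(x) = 0*x**2 = 0)
sqrt(-48420 + D(110)) = sqrt(-48420 + 0) = sqrt(-48420) = 6*I*sqrt(1345)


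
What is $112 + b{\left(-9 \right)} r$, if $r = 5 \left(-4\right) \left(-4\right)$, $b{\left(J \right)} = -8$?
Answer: $-528$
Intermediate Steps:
$r = 80$ ($r = \left(-20\right) \left(-4\right) = 80$)
$112 + b{\left(-9 \right)} r = 112 - 640 = -528$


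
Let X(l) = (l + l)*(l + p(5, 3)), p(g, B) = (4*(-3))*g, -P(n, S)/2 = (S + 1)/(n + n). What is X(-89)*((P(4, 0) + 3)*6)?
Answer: 437613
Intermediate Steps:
P(n, S) = -(1 + S)/n (P(n, S) = -2*(S + 1)/(n + n) = -2*(1 + S)/(2*n) = -2*(1 + S)*1/(2*n) = -(1 + S)/n)
p(g, B) = -12*g
X(l) = 2*l*(-60 + l) (X(l) = (l + l)*(l - 12*5) = (2*l)*(l - 60) = (2*l)*(-60 + l) = 2*l*(-60 + l))
X(-89)*((P(4, 0) + 3)*6) = (2*(-89)*(-60 - 89))*(((-1 - 1*0)/4 + 3)*6) = (2*(-89)*(-149))*(((-1 + 0)/4 + 3)*6) = 26522*(((1/4)*(-1) + 3)*6) = 26522*((-1/4 + 3)*6) = 26522*((11/4)*6) = 26522*(33/2) = 437613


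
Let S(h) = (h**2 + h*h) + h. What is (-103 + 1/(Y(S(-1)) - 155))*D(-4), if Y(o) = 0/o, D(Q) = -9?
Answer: 143694/155 ≈ 927.06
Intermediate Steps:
S(h) = h + 2*h**2 (S(h) = (h**2 + h**2) + h = 2*h**2 + h = h + 2*h**2)
Y(o) = 0
(-103 + 1/(Y(S(-1)) - 155))*D(-4) = (-103 + 1/(0 - 155))*(-9) = (-103 + 1/(-155))*(-9) = (-103 - 1/155)*(-9) = -15966/155*(-9) = 143694/155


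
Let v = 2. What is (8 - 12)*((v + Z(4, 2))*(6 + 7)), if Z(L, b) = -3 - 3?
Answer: 208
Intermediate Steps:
Z(L, b) = -6
(8 - 12)*((v + Z(4, 2))*(6 + 7)) = (8 - 12)*((2 - 6)*(6 + 7)) = -(-16)*13 = -4*(-52) = 208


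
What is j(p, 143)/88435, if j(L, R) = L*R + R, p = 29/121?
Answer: 390/194557 ≈ 0.0020046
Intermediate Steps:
p = 29/121 (p = 29*(1/121) = 29/121 ≈ 0.23967)
j(L, R) = R + L*R
j(p, 143)/88435 = (143*(1 + 29/121))/88435 = (143*(150/121))*(1/88435) = (1950/11)*(1/88435) = 390/194557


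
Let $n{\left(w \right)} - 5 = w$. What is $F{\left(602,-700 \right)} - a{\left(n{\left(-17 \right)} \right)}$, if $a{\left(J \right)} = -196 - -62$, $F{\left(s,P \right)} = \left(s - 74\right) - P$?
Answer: $1362$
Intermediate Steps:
$n{\left(w \right)} = 5 + w$
$F{\left(s,P \right)} = -74 + s - P$ ($F{\left(s,P \right)} = \left(s - 74\right) - P = \left(-74 + s\right) - P = -74 + s - P$)
$a{\left(J \right)} = -134$ ($a{\left(J \right)} = -196 + 62 = -134$)
$F{\left(602,-700 \right)} - a{\left(n{\left(-17 \right)} \right)} = \left(-74 + 602 - -700\right) - -134 = \left(-74 + 602 + 700\right) + 134 = 1228 + 134 = 1362$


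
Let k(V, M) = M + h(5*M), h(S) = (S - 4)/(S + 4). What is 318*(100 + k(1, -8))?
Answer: 88934/3 ≈ 29645.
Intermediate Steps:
h(S) = (-4 + S)/(4 + S)
k(V, M) = M + (-4 + 5*M)/(4 + 5*M)
318*(100 + k(1, -8)) = 318*(100 + (-4 + 5*(-8)² + 9*(-8))/(4 + 5*(-8))) = 318*(100 + (-4 + 5*64 - 72)/(4 - 40)) = 318*(100 + (-4 + 320 - 72)/(-36)) = 318*(100 - 1/36*244) = 318*(100 - 61/9) = 318*(839/9) = 88934/3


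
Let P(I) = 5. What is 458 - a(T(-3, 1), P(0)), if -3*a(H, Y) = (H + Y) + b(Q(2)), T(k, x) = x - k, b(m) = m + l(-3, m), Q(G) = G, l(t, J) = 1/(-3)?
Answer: 4154/9 ≈ 461.56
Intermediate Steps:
l(t, J) = -⅓
b(m) = -⅓ + m (b(m) = m - ⅓ = -⅓ + m)
a(H, Y) = -5/9 - H/3 - Y/3 (a(H, Y) = -((H + Y) + (-⅓ + 2))/3 = -((H + Y) + 5/3)/3 = -(5/3 + H + Y)/3 = -5/9 - H/3 - Y/3)
458 - a(T(-3, 1), P(0)) = 458 - (-5/9 - (1 - 1*(-3))/3 - ⅓*5) = 458 - (-5/9 - (1 + 3)/3 - 5/3) = 458 - (-5/9 - ⅓*4 - 5/3) = 458 - (-5/9 - 4/3 - 5/3) = 458 - 1*(-32/9) = 458 + 32/9 = 4154/9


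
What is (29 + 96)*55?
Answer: 6875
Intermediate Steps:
(29 + 96)*55 = 125*55 = 6875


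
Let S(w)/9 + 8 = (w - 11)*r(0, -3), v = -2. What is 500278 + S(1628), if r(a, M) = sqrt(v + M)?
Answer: 500206 + 14553*I*sqrt(5) ≈ 5.0021e+5 + 32542.0*I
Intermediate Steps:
r(a, M) = sqrt(-2 + M)
S(w) = -72 + 9*I*sqrt(5)*(-11 + w) (S(w) = -72 + 9*((w - 11)*sqrt(-2 - 3)) = -72 + 9*((-11 + w)*sqrt(-5)) = -72 + 9*((-11 + w)*(I*sqrt(5))) = -72 + 9*(I*sqrt(5)*(-11 + w)) = -72 + 9*I*sqrt(5)*(-11 + w))
500278 + S(1628) = 500278 + (-72 - 99*I*sqrt(5) + 9*I*1628*sqrt(5)) = 500278 + (-72 - 99*I*sqrt(5) + 14652*I*sqrt(5)) = 500278 + (-72 + 14553*I*sqrt(5)) = 500206 + 14553*I*sqrt(5)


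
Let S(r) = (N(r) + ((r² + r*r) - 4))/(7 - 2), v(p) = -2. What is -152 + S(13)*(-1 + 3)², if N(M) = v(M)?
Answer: 568/5 ≈ 113.60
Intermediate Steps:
N(M) = -2
S(r) = -6/5 + 2*r²/5 (S(r) = (-2 + ((r² + r*r) - 4))/(7 - 2) = (-2 + ((r² + r²) - 4))/5 = (-2 + (2*r² - 4))*(⅕) = (-2 + (-4 + 2*r²))*(⅕) = (-6 + 2*r²)*(⅕) = -6/5 + 2*r²/5)
-152 + S(13)*(-1 + 3)² = -152 + (-6/5 + (⅖)*13²)*(-1 + 3)² = -152 + (-6/5 + (⅖)*169)*2² = -152 + (-6/5 + 338/5)*4 = -152 + (332/5)*4 = -152 + 1328/5 = 568/5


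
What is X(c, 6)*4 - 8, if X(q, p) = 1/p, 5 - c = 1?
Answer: -22/3 ≈ -7.3333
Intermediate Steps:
c = 4 (c = 5 - 1*1 = 5 - 1 = 4)
X(q, p) = 1/p
X(c, 6)*4 - 8 = 4/6 - 8 = (1/6)*4 - 8 = 2/3 - 8 = -22/3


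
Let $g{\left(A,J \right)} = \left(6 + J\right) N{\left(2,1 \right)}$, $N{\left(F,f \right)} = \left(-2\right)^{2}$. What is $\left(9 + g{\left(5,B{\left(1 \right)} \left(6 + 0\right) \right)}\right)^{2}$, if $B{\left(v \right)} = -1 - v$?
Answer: $225$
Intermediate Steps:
$N{\left(F,f \right)} = 4$
$g{\left(A,J \right)} = 24 + 4 J$ ($g{\left(A,J \right)} = \left(6 + J\right) 4 = 24 + 4 J$)
$\left(9 + g{\left(5,B{\left(1 \right)} \left(6 + 0\right) \right)}\right)^{2} = \left(9 + \left(24 + 4 \left(-1 - 1\right) \left(6 + 0\right)\right)\right)^{2} = \left(9 + \left(24 + 4 \left(-1 - 1\right) 6\right)\right)^{2} = \left(9 + \left(24 + 4 \left(\left(-2\right) 6\right)\right)\right)^{2} = \left(9 + \left(24 + 4 \left(-12\right)\right)\right)^{2} = \left(9 + \left(24 - 48\right)\right)^{2} = \left(9 - 24\right)^{2} = \left(-15\right)^{2} = 225$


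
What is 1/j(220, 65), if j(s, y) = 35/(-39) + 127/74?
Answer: 2886/2363 ≈ 1.2213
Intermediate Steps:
j(s, y) = 2363/2886 (j(s, y) = 35*(-1/39) + 127*(1/74) = -35/39 + 127/74 = 2363/2886)
1/j(220, 65) = 1/(2363/2886) = 2886/2363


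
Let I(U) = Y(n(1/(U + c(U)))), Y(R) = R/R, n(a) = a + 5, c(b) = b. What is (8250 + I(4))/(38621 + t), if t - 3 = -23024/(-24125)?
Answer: 199055375/931827024 ≈ 0.21362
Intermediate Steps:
n(a) = 5 + a
Y(R) = 1
t = 95399/24125 (t = 3 - 23024/(-24125) = 3 - 23024*(-1/24125) = 3 + 23024/24125 = 95399/24125 ≈ 3.9544)
I(U) = 1
(8250 + I(4))/(38621 + t) = (8250 + 1)/(38621 + 95399/24125) = 8251/(931827024/24125) = 8251*(24125/931827024) = 199055375/931827024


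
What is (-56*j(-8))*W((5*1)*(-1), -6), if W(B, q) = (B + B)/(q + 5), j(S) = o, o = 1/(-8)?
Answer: 70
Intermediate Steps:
o = -⅛ ≈ -0.12500
j(S) = -⅛
W(B, q) = 2*B/(5 + q) (W(B, q) = (2*B)/(5 + q) = 2*B/(5 + q))
(-56*j(-8))*W((5*1)*(-1), -6) = (-56*(-⅛))*(2*((5*1)*(-1))/(5 - 6)) = 7*(2*(5*(-1))/(-1)) = 7*(2*(-5)*(-1)) = 7*10 = 70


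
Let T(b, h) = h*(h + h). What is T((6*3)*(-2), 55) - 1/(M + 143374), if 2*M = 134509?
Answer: 2548604848/421257 ≈ 6050.0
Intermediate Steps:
M = 134509/2 (M = (½)*134509 = 134509/2 ≈ 67255.)
T(b, h) = 2*h² (T(b, h) = h*(2*h) = 2*h²)
T((6*3)*(-2), 55) - 1/(M + 143374) = 2*55² - 1/(134509/2 + 143374) = 2*3025 - 1/421257/2 = 6050 - 1*2/421257 = 6050 - 2/421257 = 2548604848/421257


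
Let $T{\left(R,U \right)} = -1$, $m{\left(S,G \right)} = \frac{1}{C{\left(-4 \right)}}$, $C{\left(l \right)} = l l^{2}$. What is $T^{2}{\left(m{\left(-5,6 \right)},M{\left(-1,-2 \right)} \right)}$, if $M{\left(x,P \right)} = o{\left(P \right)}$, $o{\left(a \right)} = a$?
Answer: $1$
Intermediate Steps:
$C{\left(l \right)} = l^{3}$
$m{\left(S,G \right)} = - \frac{1}{64}$ ($m{\left(S,G \right)} = \frac{1}{\left(-4\right)^{3}} = \frac{1}{-64} = - \frac{1}{64}$)
$M{\left(x,P \right)} = P$
$T^{2}{\left(m{\left(-5,6 \right)},M{\left(-1,-2 \right)} \right)} = \left(-1\right)^{2} = 1$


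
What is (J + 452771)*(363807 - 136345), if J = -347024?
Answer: 24053424114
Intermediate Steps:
(J + 452771)*(363807 - 136345) = (-347024 + 452771)*(363807 - 136345) = 105747*227462 = 24053424114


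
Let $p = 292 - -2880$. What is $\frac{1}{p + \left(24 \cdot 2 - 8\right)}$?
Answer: $\frac{1}{3212} \approx 0.00031133$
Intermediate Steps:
$p = 3172$ ($p = 292 + 2880 = 3172$)
$\frac{1}{p + \left(24 \cdot 2 - 8\right)} = \frac{1}{3172 + \left(24 \cdot 2 - 8\right)} = \frac{1}{3172 + \left(48 - 8\right)} = \frac{1}{3172 + 40} = \frac{1}{3212}$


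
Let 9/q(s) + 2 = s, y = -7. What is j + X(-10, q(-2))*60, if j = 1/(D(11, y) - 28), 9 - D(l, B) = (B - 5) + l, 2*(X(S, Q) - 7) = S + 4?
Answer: 4319/18 ≈ 239.94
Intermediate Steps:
q(s) = 9/(-2 + s)
X(S, Q) = 9 + S/2 (X(S, Q) = 7 + (S + 4)/2 = 7 + (4 + S)/2 = 7 + (2 + S/2) = 9 + S/2)
D(l, B) = 14 - B - l (D(l, B) = 9 - ((B - 5) + l) = 9 - ((-5 + B) + l) = 9 - (-5 + B + l) = 9 + (5 - B - l) = 14 - B - l)
j = -1/18 (j = 1/((14 - 1*(-7) - 1*11) - 28) = 1/((14 + 7 - 11) - 28) = 1/(10 - 28) = 1/(-18) = -1/18 ≈ -0.055556)
j + X(-10, q(-2))*60 = -1/18 + (9 + (½)*(-10))*60 = -1/18 + (9 - 5)*60 = -1/18 + 4*60 = -1/18 + 240 = 4319/18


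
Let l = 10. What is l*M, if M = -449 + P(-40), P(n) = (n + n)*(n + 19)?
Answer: 12310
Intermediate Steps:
P(n) = 2*n*(19 + n) (P(n) = (2*n)*(19 + n) = 2*n*(19 + n))
M = 1231 (M = -449 + 2*(-40)*(19 - 40) = -449 + 2*(-40)*(-21) = -449 + 1680 = 1231)
l*M = 10*1231 = 12310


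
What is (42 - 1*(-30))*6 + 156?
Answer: 588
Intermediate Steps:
(42 - 1*(-30))*6 + 156 = (42 + 30)*6 + 156 = 72*6 + 156 = 432 + 156 = 588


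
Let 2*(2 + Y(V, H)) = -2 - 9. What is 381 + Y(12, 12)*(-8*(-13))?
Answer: -399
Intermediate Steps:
Y(V, H) = -15/2 (Y(V, H) = -2 + (-2 - 9)/2 = -2 + (1/2)*(-11) = -2 - 11/2 = -15/2)
381 + Y(12, 12)*(-8*(-13)) = 381 - (-60)*(-13) = 381 - 15/2*104 = 381 - 780 = -399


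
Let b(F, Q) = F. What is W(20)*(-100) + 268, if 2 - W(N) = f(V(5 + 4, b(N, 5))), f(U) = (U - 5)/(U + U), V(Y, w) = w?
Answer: 211/2 ≈ 105.50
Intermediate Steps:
f(U) = (-5 + U)/(2*U) (f(U) = (-5 + U)/((2*U)) = (-5 + U)*(1/(2*U)) = (-5 + U)/(2*U))
W(N) = 2 - (-5 + N)/(2*N)
W(20)*(-100) + 268 = ((½)*(5 + 3*20)/20)*(-100) + 268 = ((½)*(1/20)*(5 + 60))*(-100) + 268 = ((½)*(1/20)*65)*(-100) + 268 = (13/8)*(-100) + 268 = -325/2 + 268 = 211/2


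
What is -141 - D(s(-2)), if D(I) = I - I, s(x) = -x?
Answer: -141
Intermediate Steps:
D(I) = 0
-141 - D(s(-2)) = -141 - 1*0 = -141 + 0 = -141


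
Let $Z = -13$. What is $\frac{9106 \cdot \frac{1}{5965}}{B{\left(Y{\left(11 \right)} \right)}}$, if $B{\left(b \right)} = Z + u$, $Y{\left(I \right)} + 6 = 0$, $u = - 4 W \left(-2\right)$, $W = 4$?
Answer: $\frac{9106}{113335} \approx 0.080346$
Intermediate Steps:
$u = 32$ ($u = \left(-4\right) 4 \left(-2\right) = \left(-16\right) \left(-2\right) = 32$)
$Y{\left(I \right)} = -6$ ($Y{\left(I \right)} = -6 + 0 = -6$)
$B{\left(b \right)} = 19$ ($B{\left(b \right)} = -13 + 32 = 19$)
$\frac{9106 \cdot \frac{1}{5965}}{B{\left(Y{\left(11 \right)} \right)}} = \frac{9106 \cdot \frac{1}{5965}}{19} = 9106 \cdot \frac{1}{5965} \cdot \frac{1}{19} = \frac{9106}{5965} \cdot \frac{1}{19} = \frac{9106}{113335}$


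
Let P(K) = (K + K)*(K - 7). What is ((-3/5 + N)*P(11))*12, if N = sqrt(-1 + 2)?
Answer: 2112/5 ≈ 422.40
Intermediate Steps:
N = 1 (N = sqrt(1) = 1)
P(K) = 2*K*(-7 + K) (P(K) = (2*K)*(-7 + K) = 2*K*(-7 + K))
((-3/5 + N)*P(11))*12 = ((-3/5 + 1)*(2*11*(-7 + 11)))*12 = ((-3*1/5 + 1)*(2*11*4))*12 = ((-3/5 + 1)*88)*12 = ((2/5)*88)*12 = (176/5)*12 = 2112/5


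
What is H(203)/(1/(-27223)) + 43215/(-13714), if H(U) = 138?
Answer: -51520441851/13714 ≈ -3.7568e+6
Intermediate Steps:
H(203)/(1/(-27223)) + 43215/(-13714) = 138/(1/(-27223)) + 43215/(-13714) = 138/(-1/27223) + 43215*(-1/13714) = 138*(-27223) - 43215/13714 = -3756774 - 43215/13714 = -51520441851/13714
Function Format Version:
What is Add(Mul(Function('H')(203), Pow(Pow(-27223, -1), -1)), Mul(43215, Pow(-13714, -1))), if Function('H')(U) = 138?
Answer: Rational(-51520441851, 13714) ≈ -3.7568e+6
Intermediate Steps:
Add(Mul(Function('H')(203), Pow(Pow(-27223, -1), -1)), Mul(43215, Pow(-13714, -1))) = Add(Mul(138, Pow(Pow(-27223, -1), -1)), Mul(43215, Pow(-13714, -1))) = Add(Mul(138, Pow(Rational(-1, 27223), -1)), Mul(43215, Rational(-1, 13714))) = Add(Mul(138, -27223), Rational(-43215, 13714)) = Add(-3756774, Rational(-43215, 13714)) = Rational(-51520441851, 13714)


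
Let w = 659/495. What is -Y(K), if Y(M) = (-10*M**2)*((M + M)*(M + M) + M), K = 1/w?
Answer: 3200773826250/188599986961 ≈ 16.971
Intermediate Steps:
w = 659/495 (w = 659*(1/495) = 659/495 ≈ 1.3313)
K = 495/659 (K = 1/(659/495) = 495/659 ≈ 0.75114)
Y(M) = -10*M**2*(M + 4*M**2) (Y(M) = (-10*M**2)*((2*M)*(2*M) + M) = (-10*M**2)*(4*M**2 + M) = (-10*M**2)*(M + 4*M**2) = -10*M**2*(M + 4*M**2))
-Y(K) = -(495/659)**3*(-10 - 40*495/659) = -121287375*(-10 - 19800/659)/286191179 = -121287375*(-26390)/(286191179*659) = -1*(-3200773826250/188599986961) = 3200773826250/188599986961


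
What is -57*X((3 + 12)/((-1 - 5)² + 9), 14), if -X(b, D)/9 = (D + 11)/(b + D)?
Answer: 38475/43 ≈ 894.77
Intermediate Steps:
X(b, D) = -9*(11 + D)/(D + b) (X(b, D) = -9*(D + 11)/(b + D) = -9*(11 + D)/(D + b))
-57*X((3 + 12)/((-1 - 5)² + 9), 14) = -513*(-11 - 1*14)/(14 + (3 + 12)/((-1 - 5)² + 9)) = -513*(-11 - 14)/(14 + 15/((-6)² + 9)) = -513*(-25)/(14 + 15/(36 + 9)) = -513*(-25)/(14 + 15/45) = -513*(-25)/(14 + 15*(1/45)) = -513*(-25)/(14 + ⅓) = -513*(-25)/43/3 = -513*3*(-25)/43 = -57*(-675/43) = 38475/43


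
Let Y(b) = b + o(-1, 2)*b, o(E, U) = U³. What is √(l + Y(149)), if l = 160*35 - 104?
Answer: √6837 ≈ 82.686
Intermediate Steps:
Y(b) = 9*b (Y(b) = b + 2³*b = b + 8*b = 9*b)
l = 5496 (l = 5600 - 104 = 5496)
√(l + Y(149)) = √(5496 + 9*149) = √(5496 + 1341) = √6837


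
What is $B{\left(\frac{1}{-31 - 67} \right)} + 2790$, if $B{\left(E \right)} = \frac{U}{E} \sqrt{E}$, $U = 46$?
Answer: $2790 - 322 i \sqrt{2} \approx 2790.0 - 455.38 i$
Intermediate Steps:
$B{\left(E \right)} = \frac{46}{\sqrt{E}}$ ($B{\left(E \right)} = \frac{46}{E} \sqrt{E} = \frac{46}{\sqrt{E}}$)
$B{\left(\frac{1}{-31 - 67} \right)} + 2790 = \frac{46}{\frac{1}{14} i \sqrt{2}} + 2790 = 46 \left(- 7 i \sqrt{2}\right) + 2790 = - 322 i \sqrt{2} + 2790 = 2790 - 322 i \sqrt{2}$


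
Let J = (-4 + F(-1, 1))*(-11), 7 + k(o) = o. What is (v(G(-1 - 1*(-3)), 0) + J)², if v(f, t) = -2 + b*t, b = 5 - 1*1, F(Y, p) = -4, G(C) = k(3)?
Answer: 7396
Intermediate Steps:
k(o) = -7 + o
G(C) = -4 (G(C) = -7 + 3 = -4)
J = 88 (J = (-4 - 4)*(-11) = -8*(-11) = 88)
b = 4 (b = 5 - 1 = 4)
v(f, t) = -2 + 4*t
(v(G(-1 - 1*(-3)), 0) + J)² = ((-2 + 4*0) + 88)² = ((-2 + 0) + 88)² = (-2 + 88)² = 86² = 7396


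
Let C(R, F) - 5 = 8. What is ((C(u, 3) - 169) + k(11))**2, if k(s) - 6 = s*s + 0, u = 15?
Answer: 841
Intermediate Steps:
C(R, F) = 13 (C(R, F) = 5 + 8 = 13)
k(s) = 6 + s**2 (k(s) = 6 + (s*s + 0) = 6 + (s**2 + 0) = 6 + s**2)
((C(u, 3) - 169) + k(11))**2 = ((13 - 169) + (6 + 11**2))**2 = (-156 + (6 + 121))**2 = (-156 + 127)**2 = (-29)**2 = 841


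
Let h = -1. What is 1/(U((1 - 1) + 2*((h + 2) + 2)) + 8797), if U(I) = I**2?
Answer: 1/8833 ≈ 0.00011321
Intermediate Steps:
1/(U((1 - 1) + 2*((h + 2) + 2)) + 8797) = 1/(((1 - 1) + 2*((-1 + 2) + 2))**2 + 8797) = 1/((0 + 2*(1 + 2))**2 + 8797) = 1/((0 + 2*3)**2 + 8797) = 1/((0 + 6)**2 + 8797) = 1/(6**2 + 8797) = 1/(36 + 8797) = 1/8833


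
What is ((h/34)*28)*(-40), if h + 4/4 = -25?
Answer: 14560/17 ≈ 856.47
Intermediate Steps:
h = -26 (h = -1 - 25 = -26)
((h/34)*28)*(-40) = (-26/34*28)*(-40) = (-26*1/34*28)*(-40) = -13/17*28*(-40) = -364/17*(-40) = 14560/17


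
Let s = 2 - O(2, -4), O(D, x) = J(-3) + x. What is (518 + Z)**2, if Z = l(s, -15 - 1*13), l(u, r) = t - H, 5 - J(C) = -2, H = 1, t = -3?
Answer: 264196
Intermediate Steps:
J(C) = 7 (J(C) = 5 - 1*(-2) = 5 + 2 = 7)
O(D, x) = 7 + x
s = -1 (s = 2 - (7 - 4) = 2 - 1*3 = 2 - 3 = -1)
l(u, r) = -4 (l(u, r) = -3 - 1*1 = -3 - 1 = -4)
Z = -4
(518 + Z)**2 = (518 - 4)**2 = 514**2 = 264196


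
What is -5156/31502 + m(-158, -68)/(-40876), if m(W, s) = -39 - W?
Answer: -107252697/643837876 ≈ -0.16658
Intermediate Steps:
-5156/31502 + m(-158, -68)/(-40876) = -5156/31502 + (-39 - 1*(-158))/(-40876) = -5156*1/31502 + (-39 + 158)*(-1/40876) = -2578/15751 + 119*(-1/40876) = -2578/15751 - 119/40876 = -107252697/643837876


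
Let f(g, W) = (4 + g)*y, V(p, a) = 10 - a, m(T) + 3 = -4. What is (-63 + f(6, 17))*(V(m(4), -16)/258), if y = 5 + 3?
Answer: 221/129 ≈ 1.7132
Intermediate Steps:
m(T) = -7 (m(T) = -3 - 4 = -7)
y = 8
f(g, W) = 32 + 8*g (f(g, W) = (4 + g)*8 = 32 + 8*g)
(-63 + f(6, 17))*(V(m(4), -16)/258) = (-63 + (32 + 8*6))*((10 - 1*(-16))/258) = (-63 + (32 + 48))*((10 + 16)*(1/258)) = (-63 + 80)*(26*(1/258)) = 17*(13/129) = 221/129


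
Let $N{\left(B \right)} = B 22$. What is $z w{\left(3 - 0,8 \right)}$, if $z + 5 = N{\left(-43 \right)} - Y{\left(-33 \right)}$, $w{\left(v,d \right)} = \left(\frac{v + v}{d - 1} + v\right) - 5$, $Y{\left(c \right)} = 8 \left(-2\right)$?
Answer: $\frac{7480}{7} \approx 1068.6$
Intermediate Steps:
$N{\left(B \right)} = 22 B$
$Y{\left(c \right)} = -16$
$w{\left(v,d \right)} = -5 + v + \frac{2 v}{-1 + d}$ ($w{\left(v,d \right)} = \left(\frac{2 v}{-1 + d} + v\right) - 5 = \left(v + \frac{2 v}{-1 + d}\right) - 5 = -5 + v + \frac{2 v}{-1 + d}$)
$z = -935$ ($z = -5 + \left(22 \left(-43\right) - -16\right) = -5 + \left(-946 + 16\right) = -5 - 930 = -935$)
$z w{\left(3 - 0,8 \right)} = - 935 \frac{5 + \left(3 - 0\right) - 40 + 8 \left(3 - 0\right)}{-1 + 8} = - 935 \frac{5 + \left(3 + 0\right) - 40 + 8 \left(3 + 0\right)}{7} = - 935 \frac{5 + 3 - 40 + 8 \cdot 3}{7} = - 935 \frac{5 + 3 - 40 + 24}{7} = - 935 \cdot \frac{1}{7} \left(-8\right) = \left(-935\right) \left(- \frac{8}{7}\right) = \frac{7480}{7}$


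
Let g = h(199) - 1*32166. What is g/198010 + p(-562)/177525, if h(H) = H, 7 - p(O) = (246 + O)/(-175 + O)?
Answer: -836294610409/5181364301850 ≈ -0.16140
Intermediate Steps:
p(O) = 7 - (246 + O)/(-175 + O)
g = -31967 (g = 199 - 1*32166 = 199 - 32166 = -31967)
g/198010 + p(-562)/177525 = -31967/198010 + ((-1471 + 6*(-562))/(-175 - 562))/177525 = -31967*1/198010 + ((-1471 - 3372)/(-737))*(1/177525) = -31967/198010 - 1/737*(-4843)*(1/177525) = -31967/198010 + (4843/737)*(1/177525) = -31967/198010 + 4843/130835925 = -836294610409/5181364301850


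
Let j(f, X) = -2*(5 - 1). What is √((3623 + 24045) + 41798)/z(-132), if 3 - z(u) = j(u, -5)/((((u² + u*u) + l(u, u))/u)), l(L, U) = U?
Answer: 263*√69466/781 ≈ 88.755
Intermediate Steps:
j(f, X) = -8 (j(f, X) = -2*4 = -8)
z(u) = 3 + 8*u/(u + 2*u²) (z(u) = 3 - (-8)/(((u² + u*u) + u)/u) = 3 - (-8)/(((u² + u²) + u)/u) = 3 - (-8)/((2*u² + u)/u) = 3 - (-8)/((u + 2*u²)/u) = 3 - (-8)*u/(u + 2*u²) = 3 + 8*u/(u + 2*u²))
√((3623 + 24045) + 41798)/z(-132) = √((3623 + 24045) + 41798)/(((11 + 6*(-132))/(1 + 2*(-132)))) = √(27668 + 41798)/(((11 - 792)/(1 - 264))) = √69466/((-781/(-263))) = √69466/((-1/263*(-781))) = √69466/(781/263) = √69466*(263/781) = 263*√69466/781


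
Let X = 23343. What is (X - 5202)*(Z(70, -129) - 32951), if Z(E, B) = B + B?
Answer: -602444469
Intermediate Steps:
Z(E, B) = 2*B
(X - 5202)*(Z(70, -129) - 32951) = (23343 - 5202)*(2*(-129) - 32951) = 18141*(-258 - 32951) = 18141*(-33209) = -602444469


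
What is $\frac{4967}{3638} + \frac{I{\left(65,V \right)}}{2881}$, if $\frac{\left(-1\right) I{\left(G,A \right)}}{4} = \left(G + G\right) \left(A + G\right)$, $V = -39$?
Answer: $- \frac{34875833}{10481078} \approx -3.3275$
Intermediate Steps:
$I{\left(G,A \right)} = - 8 G \left(A + G\right)$ ($I{\left(G,A \right)} = - 4 \left(G + G\right) \left(A + G\right) = - 4 \cdot 2 G \left(A + G\right) = - 8 G \left(A + G\right)$)
$\frac{4967}{3638} + \frac{I{\left(65,V \right)}}{2881} = \frac{4967}{3638} + \frac{\left(-8\right) 65 \left(-39 + 65\right)}{2881} = 4967 \cdot \frac{1}{3638} + \left(-8\right) 65 \cdot 26 \cdot \frac{1}{2881} = \frac{4967}{3638} - \frac{13520}{2881} = - \frac{34875833}{10481078}$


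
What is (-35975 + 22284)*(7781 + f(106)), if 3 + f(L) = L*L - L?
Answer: -258869428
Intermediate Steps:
f(L) = -3 + L² - L (f(L) = -3 + (L*L - L) = -3 + (L² - L) = -3 + L² - L)
(-35975 + 22284)*(7781 + f(106)) = (-35975 + 22284)*(7781 + (-3 + 106² - 1*106)) = -13691*(7781 + (-3 + 11236 - 106)) = -13691*(7781 + 11127) = -13691*18908 = -258869428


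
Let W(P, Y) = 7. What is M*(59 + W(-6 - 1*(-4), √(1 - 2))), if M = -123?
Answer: -8118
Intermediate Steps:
M*(59 + W(-6 - 1*(-4), √(1 - 2))) = -123*(59 + 7) = -123*66 = -8118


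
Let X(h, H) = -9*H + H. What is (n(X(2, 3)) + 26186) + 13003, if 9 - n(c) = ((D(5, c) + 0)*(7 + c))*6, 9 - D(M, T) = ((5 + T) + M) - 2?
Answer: 41748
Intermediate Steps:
X(h, H) = -8*H
D(M, T) = 6 - M - T (D(M, T) = 9 - (((5 + T) + M) - 2) = 9 - ((5 + M + T) - 2) = 9 - (3 + M + T) = 9 + (-3 - M - T) = 6 - M - T)
n(c) = 9 - 6*(1 - c)*(7 + c) (n(c) = 9 - ((6 - 1*5 - c) + 0)*(7 + c)*6 = 9 - ((6 - 5 - c) + 0)*(7 + c)*6 = 9 - ((1 - c) + 0)*(7 + c)*6 = 9 - (1 - c)*(7 + c)*6 = 9 - 6*(1 - c)*(7 + c))
(n(X(2, 3)) + 26186) + 13003 = ((-33 + 6*(-8*3)² + 36*(-8*3)) + 26186) + 13003 = ((-33 + 6*(-24)² + 36*(-24)) + 26186) + 13003 = ((-33 + 6*576 - 864) + 26186) + 13003 = ((-33 + 3456 - 864) + 26186) + 13003 = (2559 + 26186) + 13003 = 28745 + 13003 = 41748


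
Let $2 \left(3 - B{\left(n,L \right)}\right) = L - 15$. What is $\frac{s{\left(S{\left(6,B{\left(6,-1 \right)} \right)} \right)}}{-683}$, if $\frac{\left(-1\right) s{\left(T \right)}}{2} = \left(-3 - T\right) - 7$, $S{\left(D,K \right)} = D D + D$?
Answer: $- \frac{104}{683} \approx -0.15227$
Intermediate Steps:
$B{\left(n,L \right)} = \frac{21}{2} - \frac{L}{2}$ ($B{\left(n,L \right)} = 3 - \frac{L - 15}{2} = 3 - \frac{-15 + L}{2} = 3 - \left(- \frac{15}{2} + \frac{L}{2}\right) = \frac{21}{2} - \frac{L}{2}$)
$S{\left(D,K \right)} = D + D^{2}$ ($S{\left(D,K \right)} = D^{2} + D = D + D^{2}$)
$s{\left(T \right)} = 20 + 2 T$ ($s{\left(T \right)} = - 2 \left(\left(-3 - T\right) - 7\right) = - 2 \left(-10 - T\right) = 20 + 2 T$)
$\frac{s{\left(S{\left(6,B{\left(6,-1 \right)} \right)} \right)}}{-683} = \frac{20 + 2 \cdot 6 \left(1 + 6\right)}{-683} = \left(20 + 2 \cdot 6 \cdot 7\right) \left(- \frac{1}{683}\right) = \left(20 + 2 \cdot 42\right) \left(- \frac{1}{683}\right) = \left(20 + 84\right) \left(- \frac{1}{683}\right) = 104 \left(- \frac{1}{683}\right) = - \frac{104}{683}$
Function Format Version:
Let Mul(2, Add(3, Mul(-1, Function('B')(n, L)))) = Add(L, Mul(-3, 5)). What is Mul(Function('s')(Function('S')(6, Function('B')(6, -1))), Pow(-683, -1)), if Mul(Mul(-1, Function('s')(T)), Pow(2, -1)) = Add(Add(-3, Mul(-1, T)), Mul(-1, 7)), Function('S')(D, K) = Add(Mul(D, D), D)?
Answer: Rational(-104, 683) ≈ -0.15227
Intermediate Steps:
Function('B')(n, L) = Add(Rational(21, 2), Mul(Rational(-1, 2), L)) (Function('B')(n, L) = Add(3, Mul(Rational(-1, 2), Add(L, Mul(-3, 5)))) = Add(3, Mul(Rational(-1, 2), Add(L, -15))) = Add(3, Mul(Rational(-1, 2), Add(-15, L))) = Add(3, Add(Rational(15, 2), Mul(Rational(-1, 2), L))) = Add(Rational(21, 2), Mul(Rational(-1, 2), L)))
Function('S')(D, K) = Add(D, Pow(D, 2)) (Function('S')(D, K) = Add(Pow(D, 2), D) = Add(D, Pow(D, 2)))
Function('s')(T) = Add(20, Mul(2, T)) (Function('s')(T) = Mul(-2, Add(Add(-3, Mul(-1, T)), Mul(-1, 7))) = Mul(-2, Add(Add(-3, Mul(-1, T)), -7)) = Mul(-2, Add(-10, Mul(-1, T))) = Add(20, Mul(2, T)))
Mul(Function('s')(Function('S')(6, Function('B')(6, -1))), Pow(-683, -1)) = Mul(Add(20, Mul(2, Mul(6, Add(1, 6)))), Pow(-683, -1)) = Mul(Add(20, Mul(2, Mul(6, 7))), Rational(-1, 683)) = Mul(Add(20, Mul(2, 42)), Rational(-1, 683)) = Mul(Add(20, 84), Rational(-1, 683)) = Mul(104, Rational(-1, 683)) = Rational(-104, 683)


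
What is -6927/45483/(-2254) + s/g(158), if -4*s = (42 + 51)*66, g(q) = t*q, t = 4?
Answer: -52436846555/21597269008 ≈ -2.4279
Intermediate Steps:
g(q) = 4*q
s = -3069/2 (s = -(42 + 51)*66/4 = -93*66/4 = -1/4*6138 = -3069/2 ≈ -1534.5)
-6927/45483/(-2254) + s/g(158) = -6927/45483/(-2254) - 3069/(2*(4*158)) = -6927*1/45483*(-1/2254) - 3069/2/632 = -2309/15161*(-1/2254) - 3069/2*1/632 = 2309/34172894 - 3069/1264 = -52436846555/21597269008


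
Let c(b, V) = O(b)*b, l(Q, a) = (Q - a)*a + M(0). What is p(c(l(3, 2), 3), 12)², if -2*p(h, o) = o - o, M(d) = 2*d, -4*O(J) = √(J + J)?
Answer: 0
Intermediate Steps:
O(J) = -√2*√J/4 (O(J) = -√(J + J)/4 = -√2*√J/4)
l(Q, a) = a*(Q - a) (l(Q, a) = (Q - a)*a + 2*0 = a*(Q - a) + 0 = a*(Q - a))
c(b, V) = -√2*b^(3/2)/4 (c(b, V) = (-√2*√b/4)*b = -√2*b^(3/2)/4)
p(h, o) = 0 (p(h, o) = -(o - o)/2 = -½*0 = 0)
p(c(l(3, 2), 3), 12)² = 0² = 0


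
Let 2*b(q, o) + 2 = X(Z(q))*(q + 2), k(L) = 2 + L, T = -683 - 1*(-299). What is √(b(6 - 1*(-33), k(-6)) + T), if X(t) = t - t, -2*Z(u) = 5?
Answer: I*√385 ≈ 19.621*I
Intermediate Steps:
T = -384 (T = -683 + 299 = -384)
Z(u) = -5/2 (Z(u) = -½*5 = -5/2)
X(t) = 0
b(q, o) = -1 (b(q, o) = -1 + (0*(q + 2))/2 = -1 + (0*(2 + q))/2 = -1 + (½)*0 = -1 + 0 = -1)
√(b(6 - 1*(-33), k(-6)) + T) = √(-1 - 384) = √(-385) = I*√385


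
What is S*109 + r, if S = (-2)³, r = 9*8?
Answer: -800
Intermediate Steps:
r = 72
S = -8
S*109 + r = -8*109 + 72 = -872 + 72 = -800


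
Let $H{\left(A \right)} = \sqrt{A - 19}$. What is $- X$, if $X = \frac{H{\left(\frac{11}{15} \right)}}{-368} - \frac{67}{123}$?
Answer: $\frac{67}{123} + \frac{i \sqrt{4110}}{5520} \approx 0.54472 + 0.011614 i$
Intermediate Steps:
$H{\left(A \right)} = \sqrt{-19 + A}$
$X = - \frac{67}{123} - \frac{i \sqrt{4110}}{5520}$ ($X = \frac{\sqrt{-19 + \frac{11}{15}}}{-368} - \frac{67}{123} = \sqrt{-19 + 11 \cdot \frac{1}{15}} \left(- \frac{1}{368}\right) - \frac{67}{123} = \sqrt{-19 + \frac{11}{15}} \left(- \frac{1}{368}\right) - \frac{67}{123} = \sqrt{- \frac{274}{15}} \left(- \frac{1}{368}\right) - \frac{67}{123} = \frac{i \sqrt{4110}}{15} \left(- \frac{1}{368}\right) - \frac{67}{123} = - \frac{i \sqrt{4110}}{5520} - \frac{67}{123} = - \frac{67}{123} - \frac{i \sqrt{4110}}{5520} \approx -0.54472 - 0.011614 i$)
$- X = - (- \frac{67}{123} - \frac{i \sqrt{4110}}{5520}) = \frac{67}{123} + \frac{i \sqrt{4110}}{5520}$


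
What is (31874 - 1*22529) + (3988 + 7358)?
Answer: 20691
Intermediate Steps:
(31874 - 1*22529) + (3988 + 7358) = (31874 - 22529) + 11346 = 9345 + 11346 = 20691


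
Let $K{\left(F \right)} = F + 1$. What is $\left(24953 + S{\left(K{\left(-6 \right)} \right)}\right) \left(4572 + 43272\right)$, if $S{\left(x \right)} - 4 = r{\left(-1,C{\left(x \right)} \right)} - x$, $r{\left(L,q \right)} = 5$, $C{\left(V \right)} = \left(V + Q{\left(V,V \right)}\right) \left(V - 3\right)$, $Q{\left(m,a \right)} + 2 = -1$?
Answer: $1194521148$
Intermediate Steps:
$K{\left(F \right)} = 1 + F$
$Q{\left(m,a \right)} = -3$ ($Q{\left(m,a \right)} = -2 - 1 = -3$)
$C{\left(V \right)} = \left(-3 + V\right)^{2}$ ($C{\left(V \right)} = \left(V - 3\right) \left(V - 3\right) = \left(-3 + V\right) \left(-3 + V\right) = \left(-3 + V\right)^{2}$)
$S{\left(x \right)} = 9 - x$ ($S{\left(x \right)} = 4 - \left(-5 + x\right) = 9 - x$)
$\left(24953 + S{\left(K{\left(-6 \right)} \right)}\right) \left(4572 + 43272\right) = \left(24953 + \left(9 - \left(1 - 6\right)\right)\right) \left(4572 + 43272\right) = \left(24953 + \left(9 - -5\right)\right) 47844 = \left(24953 + \left(9 + 5\right)\right) 47844 = \left(24953 + 14\right) 47844 = 24967 \cdot 47844 = 1194521148$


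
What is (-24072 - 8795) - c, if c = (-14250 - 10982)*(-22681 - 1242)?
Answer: -603658003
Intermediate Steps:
c = 603625136 (c = -25232*(-23923) = 603625136)
(-24072 - 8795) - c = (-24072 - 8795) - 1*603625136 = -32867 - 603625136 = -603658003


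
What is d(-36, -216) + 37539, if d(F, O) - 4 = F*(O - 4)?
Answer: 45463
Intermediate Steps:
d(F, O) = 4 + F*(-4 + O) (d(F, O) = 4 + F*(O - 4) = 4 + F*(-4 + O))
d(-36, -216) + 37539 = (4 - 4*(-36) - 36*(-216)) + 37539 = (4 + 144 + 7776) + 37539 = 7924 + 37539 = 45463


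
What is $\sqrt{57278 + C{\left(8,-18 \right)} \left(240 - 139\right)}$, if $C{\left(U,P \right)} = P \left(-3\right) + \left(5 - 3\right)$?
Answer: $\sqrt{62934} \approx 250.87$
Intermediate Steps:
$C{\left(U,P \right)} = 2 - 3 P$ ($C{\left(U,P \right)} = - 3 P + \left(5 - 3\right) = - 3 P + 2 = 2 - 3 P$)
$\sqrt{57278 + C{\left(8,-18 \right)} \left(240 - 139\right)} = \sqrt{57278 + \left(2 - -54\right) \left(240 - 139\right)} = \sqrt{57278 + \left(2 + 54\right) 101} = \sqrt{57278 + 56 \cdot 101} = \sqrt{57278 + 5656} = \sqrt{62934}$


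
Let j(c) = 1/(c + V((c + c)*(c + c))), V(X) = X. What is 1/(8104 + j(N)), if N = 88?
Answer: 31064/251742657 ≈ 0.00012340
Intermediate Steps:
j(c) = 1/(c + 4*c²) (j(c) = 1/(c + (c + c)*(c + c)) = 1/(c + (2*c)*(2*c)) = 1/(c + 4*c²))
1/(8104 + j(N)) = 1/(8104 + 1/(88*(1 + 4*88))) = 1/(8104 + 1/(88*(1 + 352))) = 1/(8104 + (1/88)/353) = 1/(8104 + (1/88)*(1/353)) = 1/(8104 + 1/31064) = 1/(251742657/31064) = 31064/251742657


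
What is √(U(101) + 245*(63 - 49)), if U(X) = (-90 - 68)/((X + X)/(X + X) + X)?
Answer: √8917401/51 ≈ 58.553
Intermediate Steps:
U(X) = -158/(1 + X) (U(X) = -158/((2*X)/((2*X)) + X) = -158/((2*X)*(1/(2*X)) + X) = -158/(1 + X))
√(U(101) + 245*(63 - 49)) = √(-158/(1 + 101) + 245*(63 - 49)) = √(-158/102 + 245*14) = √(-158*1/102 + 3430) = √(-79/51 + 3430) = √(174851/51) = √8917401/51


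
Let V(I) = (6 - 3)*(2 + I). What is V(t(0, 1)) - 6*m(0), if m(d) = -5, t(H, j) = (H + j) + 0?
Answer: 39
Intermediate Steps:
t(H, j) = H + j
V(I) = 6 + 3*I (V(I) = 3*(2 + I) = 6 + 3*I)
V(t(0, 1)) - 6*m(0) = (6 + 3*(0 + 1)) - 6*(-5) = (6 + 3*1) + 30 = (6 + 3) + 30 = 9 + 30 = 39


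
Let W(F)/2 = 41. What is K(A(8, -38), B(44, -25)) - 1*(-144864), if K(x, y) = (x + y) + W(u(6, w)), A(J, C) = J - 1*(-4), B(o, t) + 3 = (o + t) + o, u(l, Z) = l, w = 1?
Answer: 145018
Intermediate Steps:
W(F) = 82 (W(F) = 2*41 = 82)
B(o, t) = -3 + t + 2*o (B(o, t) = -3 + ((o + t) + o) = -3 + (t + 2*o) = -3 + t + 2*o)
A(J, C) = 4 + J (A(J, C) = J + 4 = 4 + J)
K(x, y) = 82 + x + y (K(x, y) = (x + y) + 82 = 82 + x + y)
K(A(8, -38), B(44, -25)) - 1*(-144864) = (82 + (4 + 8) + (-3 - 25 + 2*44)) - 1*(-144864) = (82 + 12 + (-3 - 25 + 88)) + 144864 = (82 + 12 + 60) + 144864 = 154 + 144864 = 145018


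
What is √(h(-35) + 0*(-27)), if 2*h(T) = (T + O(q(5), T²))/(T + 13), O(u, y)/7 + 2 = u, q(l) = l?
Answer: √154/22 ≈ 0.56408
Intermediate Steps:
O(u, y) = -14 + 7*u
h(T) = (21 + T)/(2*(13 + T)) (h(T) = ((T + (-14 + 7*5))/(T + 13))/2 = ((T + (-14 + 35))/(13 + T))/2 = ((T + 21)/(13 + T))/2 = ((21 + T)/(13 + T))/2 = (21 + T)/(2*(13 + T)))
√(h(-35) + 0*(-27)) = √((21 - 35)/(2*(13 - 35)) + 0*(-27)) = √((½)*(-14)/(-22) + 0) = √((½)*(-1/22)*(-14) + 0) = √(7/22 + 0) = √(7/22) = √154/22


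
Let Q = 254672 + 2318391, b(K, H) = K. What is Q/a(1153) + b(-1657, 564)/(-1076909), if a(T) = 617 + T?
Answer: 2770957635157/1906128930 ≈ 1453.7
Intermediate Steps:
Q = 2573063
Q/a(1153) + b(-1657, 564)/(-1076909) = 2573063/(617 + 1153) - 1657/(-1076909) = 2573063/1770 - 1657*(-1/1076909) = 2573063*(1/1770) + 1657/1076909 = 2573063/1770 + 1657/1076909 = 2770957635157/1906128930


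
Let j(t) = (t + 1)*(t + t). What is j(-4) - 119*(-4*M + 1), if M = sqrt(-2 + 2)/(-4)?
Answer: -95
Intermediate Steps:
M = 0 (M = sqrt(0)*(-1/4) = 0*(-1/4) = 0)
j(t) = 2*t*(1 + t) (j(t) = (1 + t)*(2*t) = 2*t*(1 + t))
j(-4) - 119*(-4*M + 1) = 2*(-4)*(1 - 4) - 119*(-4*0 + 1) = 2*(-4)*(-3) - 119*(-0 + 1) = 24 - 119*(-1*0 + 1) = 24 - 119*(0 + 1) = 24 - 119*1 = 24 - 119 = -95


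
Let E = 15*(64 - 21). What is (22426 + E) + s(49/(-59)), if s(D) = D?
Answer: 1361140/59 ≈ 23070.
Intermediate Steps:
E = 645 (E = 15*43 = 645)
(22426 + E) + s(49/(-59)) = (22426 + 645) + 49/(-59) = 23071 + 49*(-1/59) = 23071 - 49/59 = 1361140/59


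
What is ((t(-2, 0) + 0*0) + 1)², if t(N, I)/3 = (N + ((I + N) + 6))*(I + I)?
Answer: 1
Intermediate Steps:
t(N, I) = 6*I*(6 + I + 2*N) (t(N, I) = 3*((N + ((I + N) + 6))*(I + I)) = 3*((N + (6 + I + N))*(2*I)) = 3*((6 + I + 2*N)*(2*I)) = 3*(2*I*(6 + I + 2*N)) = 6*I*(6 + I + 2*N))
((t(-2, 0) + 0*0) + 1)² = ((6*0*(6 + 0 + 2*(-2)) + 0*0) + 1)² = ((6*0*(6 + 0 - 4) + 0) + 1)² = ((6*0*2 + 0) + 1)² = ((0 + 0) + 1)² = (0 + 1)² = 1² = 1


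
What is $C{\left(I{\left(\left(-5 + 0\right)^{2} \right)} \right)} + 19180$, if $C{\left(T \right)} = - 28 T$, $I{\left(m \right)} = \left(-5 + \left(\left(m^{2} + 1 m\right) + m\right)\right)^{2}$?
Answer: $-12550020$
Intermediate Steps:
$I{\left(m \right)} = \left(-5 + m^{2} + 2 m\right)^{2}$ ($I{\left(m \right)} = \left(-5 + \left(\left(m^{2} + m\right) + m\right)\right)^{2} = \left(-5 + \left(\left(m + m^{2}\right) + m\right)\right)^{2} = \left(-5 + \left(m^{2} + 2 m\right)\right)^{2} = \left(-5 + m^{2} + 2 m\right)^{2}$)
$C{\left(I{\left(\left(-5 + 0\right)^{2} \right)} \right)} + 19180 = - 28 \left(-5 + \left(\left(-5 + 0\right)^{2}\right)^{2} + 2 \left(-5 + 0\right)^{2}\right)^{2} + 19180 = - 28 \left(-5 + \left(\left(-5\right)^{2}\right)^{2} + 2 \left(-5\right)^{2}\right)^{2} + 19180 = - 28 \left(-5 + 25^{2} + 2 \cdot 25\right)^{2} + 19180 = - 28 \left(-5 + 625 + 50\right)^{2} + 19180 = - 28 \cdot 670^{2} + 19180 = \left(-28\right) 448900 + 19180 = -12569200 + 19180 = -12550020$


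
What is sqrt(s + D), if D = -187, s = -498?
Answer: I*sqrt(685) ≈ 26.173*I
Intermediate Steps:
sqrt(s + D) = sqrt(-498 - 187) = sqrt(-685) = I*sqrt(685)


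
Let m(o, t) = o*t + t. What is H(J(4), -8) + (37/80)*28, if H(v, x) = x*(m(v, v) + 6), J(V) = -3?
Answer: -1661/20 ≈ -83.050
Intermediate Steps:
m(o, t) = t + o*t
H(v, x) = x*(6 + v*(1 + v)) (H(v, x) = x*(v*(1 + v) + 6) = x*(6 + v*(1 + v)))
H(J(4), -8) + (37/80)*28 = -8*(6 - 3*(1 - 3)) + (37/80)*28 = -8*(6 - 3*(-2)) + (37*(1/80))*28 = -8*(6 + 6) + (37/80)*28 = -8*12 + 259/20 = -96 + 259/20 = -1661/20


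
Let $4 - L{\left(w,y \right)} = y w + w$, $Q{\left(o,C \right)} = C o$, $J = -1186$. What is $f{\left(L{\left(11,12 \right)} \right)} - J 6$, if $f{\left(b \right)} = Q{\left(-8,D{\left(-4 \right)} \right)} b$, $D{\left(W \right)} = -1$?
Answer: $6004$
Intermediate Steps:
$L{\left(w,y \right)} = 4 - w - w y$ ($L{\left(w,y \right)} = 4 - \left(y w + w\right) = 4 - \left(w y + w\right) = 4 - \left(w + w y\right) = 4 - w - w y$)
$f{\left(b \right)} = 8 b$ ($f{\left(b \right)} = \left(-1\right) \left(-8\right) b = 8 b$)
$f{\left(L{\left(11,12 \right)} \right)} - J 6 = 8 \left(4 - 11 - 11 \cdot 12\right) - \left(-1186\right) 6 = 8 \left(4 - 11 - 132\right) - -7116 = 8 \left(-139\right) + 7116 = -1112 + 7116 = 6004$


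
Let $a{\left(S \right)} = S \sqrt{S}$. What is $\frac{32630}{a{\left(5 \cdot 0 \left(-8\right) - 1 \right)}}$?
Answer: $32630 i \approx 32630.0 i$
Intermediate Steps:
$a{\left(S \right)} = S^{\frac{3}{2}}$
$\frac{32630}{a{\left(5 \cdot 0 \left(-8\right) - 1 \right)}} = \frac{32630}{\left(5 \cdot 0 \left(-8\right) - 1\right)^{\frac{3}{2}}} = \frac{32630}{\left(0 \left(-8\right) - 1\right)^{\frac{3}{2}}} = \frac{32630}{\left(0 - 1\right)^{\frac{3}{2}}} = \frac{32630}{\left(-1\right)^{\frac{3}{2}}} = \frac{32630}{\left(-1\right) i} = 32630 i$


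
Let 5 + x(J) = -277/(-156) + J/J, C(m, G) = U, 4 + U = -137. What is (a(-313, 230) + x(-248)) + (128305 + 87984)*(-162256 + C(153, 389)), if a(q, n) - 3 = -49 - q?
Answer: -5479450777043/156 ≈ -3.5125e+10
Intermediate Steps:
U = -141 (U = -4 - 137 = -141)
C(m, G) = -141
a(q, n) = -46 - q (a(q, n) = 3 + (-49 - q) = -46 - q)
x(J) = -347/156 (x(J) = -5 + (-277/(-156) + J/J) = -5 + (-277*(-1/156) + 1) = -5 + (277/156 + 1) = -5 + 433/156 = -347/156)
(a(-313, 230) + x(-248)) + (128305 + 87984)*(-162256 + C(153, 389)) = ((-46 - 1*(-313)) - 347/156) + (128305 + 87984)*(-162256 - 141) = ((-46 + 313) - 347/156) + 216289*(-162397) = (267 - 347/156) - 35124684733 = 41305/156 - 35124684733 = -5479450777043/156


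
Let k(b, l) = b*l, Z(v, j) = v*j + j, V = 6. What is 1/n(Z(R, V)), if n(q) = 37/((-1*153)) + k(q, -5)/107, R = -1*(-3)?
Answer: -16371/22319 ≈ -0.73350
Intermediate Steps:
R = 3
Z(v, j) = j + j*v (Z(v, j) = j*v + j = j + j*v)
n(q) = -37/153 - 5*q/107 (n(q) = 37/((-1*153)) + (q*(-5))/107 = 37/(-153) - 5*q*(1/107) = 37*(-1/153) - 5*q/107 = -37/153 - 5*q/107)
1/n(Z(R, V)) = 1/(-37/153 - 30*(1 + 3)/107) = 1/(-37/153 - 30*4/107) = 1/(-37/153 - 5/107*24) = 1/(-37/153 - 120/107) = 1/(-22319/16371) = -16371/22319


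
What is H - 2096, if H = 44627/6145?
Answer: -12835293/6145 ≈ -2088.7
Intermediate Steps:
H = 44627/6145 (H = 44627*(1/6145) = 44627/6145 ≈ 7.2623)
H - 2096 = 44627/6145 - 2096 = -12835293/6145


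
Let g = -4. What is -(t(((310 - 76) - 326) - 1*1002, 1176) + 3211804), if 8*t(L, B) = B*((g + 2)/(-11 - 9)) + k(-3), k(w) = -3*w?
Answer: -128472793/40 ≈ -3.2118e+6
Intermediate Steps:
t(L, B) = 9/8 + B/80 (t(L, B) = (B*((-4 + 2)/(-11 - 9)) - 3*(-3))/8 = (B*(-2/(-20)) + 9)/8 = (B*(-2*(-1/20)) + 9)/8 = (B*(⅒) + 9)/8 = (B/10 + 9)/8 = (9 + B/10)/8 = 9/8 + B/80)
-(t(((310 - 76) - 326) - 1*1002, 1176) + 3211804) = -((9/8 + (1/80)*1176) + 3211804) = -((9/8 + 147/10) + 3211804) = -(633/40 + 3211804) = -1*128472793/40 = -128472793/40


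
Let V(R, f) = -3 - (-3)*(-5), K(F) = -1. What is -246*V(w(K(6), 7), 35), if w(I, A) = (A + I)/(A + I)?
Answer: 4428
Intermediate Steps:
w(I, A) = 1
V(R, f) = -18 (V(R, f) = -3 - 3*5 = -3 - 15 = -18)
-246*V(w(K(6), 7), 35) = -246*(-18) = 4428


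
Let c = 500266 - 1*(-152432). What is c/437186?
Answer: 4131/2767 ≈ 1.4930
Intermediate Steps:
c = 652698 (c = 500266 + 152432 = 652698)
c/437186 = 652698/437186 = 652698*(1/437186) = 4131/2767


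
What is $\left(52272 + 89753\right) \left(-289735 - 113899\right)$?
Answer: $-57326118850$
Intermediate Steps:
$\left(52272 + 89753\right) \left(-289735 - 113899\right) = 142025 \left(-403634\right) = -57326118850$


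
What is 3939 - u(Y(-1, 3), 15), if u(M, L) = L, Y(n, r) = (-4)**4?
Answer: 3924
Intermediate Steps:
Y(n, r) = 256
3939 - u(Y(-1, 3), 15) = 3939 - 1*15 = 3939 - 15 = 3924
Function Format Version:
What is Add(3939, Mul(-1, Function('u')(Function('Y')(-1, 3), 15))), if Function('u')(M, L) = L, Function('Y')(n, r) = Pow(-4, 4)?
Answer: 3924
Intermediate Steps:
Function('Y')(n, r) = 256
Add(3939, Mul(-1, Function('u')(Function('Y')(-1, 3), 15))) = Add(3939, Mul(-1, 15)) = Add(3939, -15) = 3924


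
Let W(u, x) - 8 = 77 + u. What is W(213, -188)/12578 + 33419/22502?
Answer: 213524889/141515078 ≈ 1.5088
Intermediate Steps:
W(u, x) = 85 + u (W(u, x) = 8 + (77 + u) = 85 + u)
W(213, -188)/12578 + 33419/22502 = (85 + 213)/12578 + 33419/22502 = 298*(1/12578) + 33419*(1/22502) = 149/6289 + 33419/22502 = 213524889/141515078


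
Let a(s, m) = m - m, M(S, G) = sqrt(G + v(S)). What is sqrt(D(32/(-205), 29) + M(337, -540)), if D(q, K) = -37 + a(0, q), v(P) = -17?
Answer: sqrt(-37 + I*sqrt(557)) ≈ 1.8556 + 6.3595*I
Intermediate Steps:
M(S, G) = sqrt(-17 + G) (M(S, G) = sqrt(G - 17) = sqrt(-17 + G))
a(s, m) = 0
D(q, K) = -37 (D(q, K) = -37 + 0 = -37)
sqrt(D(32/(-205), 29) + M(337, -540)) = sqrt(-37 + sqrt(-17 - 540)) = sqrt(-37 + sqrt(-557)) = sqrt(-37 + I*sqrt(557))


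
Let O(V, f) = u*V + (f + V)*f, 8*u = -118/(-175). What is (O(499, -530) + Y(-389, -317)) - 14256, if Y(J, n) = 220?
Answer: 1705241/700 ≈ 2436.1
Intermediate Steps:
u = 59/700 (u = (-118/(-175))/8 = (-118*(-1/175))/8 = (1/8)*(118/175) = 59/700 ≈ 0.084286)
O(V, f) = 59*V/700 + f*(V + f) (O(V, f) = 59*V/700 + (f + V)*f = 59*V/700 + (V + f)*f = 59*V/700 + f*(V + f))
(O(499, -530) + Y(-389, -317)) - 14256 = (((-530)**2 + (59/700)*499 + 499*(-530)) + 220) - 14256 = ((280900 + 29441/700 - 264470) + 220) - 14256 = (11530441/700 + 220) - 14256 = 11684441/700 - 14256 = 1705241/700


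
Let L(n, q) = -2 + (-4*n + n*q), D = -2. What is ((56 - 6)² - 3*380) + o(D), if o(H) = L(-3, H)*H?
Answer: 1328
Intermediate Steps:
L(n, q) = -2 - 4*n + n*q
o(H) = H*(10 - 3*H) (o(H) = (-2 - 4*(-3) - 3*H)*H = (-2 + 12 - 3*H)*H = (10 - 3*H)*H = H*(10 - 3*H))
((56 - 6)² - 3*380) + o(D) = ((56 - 6)² - 3*380) - 2*(10 - 3*(-2)) = (50² - 1140) - 2*(10 + 6) = (2500 - 1140) - 2*16 = 1360 - 32 = 1328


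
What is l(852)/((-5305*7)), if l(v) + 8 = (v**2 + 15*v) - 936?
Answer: -147548/7427 ≈ -19.866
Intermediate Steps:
l(v) = -944 + v**2 + 15*v (l(v) = -8 + ((v**2 + 15*v) - 936) = -8 + (-936 + v**2 + 15*v) = -944 + v**2 + 15*v)
l(852)/((-5305*7)) = (-944 + 852**2 + 15*852)/((-5305*7)) = (-944 + 725904 + 12780)/(-37135) = 737740*(-1/37135) = -147548/7427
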